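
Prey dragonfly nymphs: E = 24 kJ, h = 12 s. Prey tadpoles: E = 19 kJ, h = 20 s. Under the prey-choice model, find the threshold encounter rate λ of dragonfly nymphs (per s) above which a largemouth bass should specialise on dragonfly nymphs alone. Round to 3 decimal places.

The zero-one rule: include tadpoles iff E₂/h₂ > λE₁/(1+λh₁). Equality gives the switch point.
λE₁h₂ = E₂ + λE₂h₁ ⇒ λ = E₂/(E₁h₂ − E₂h₁) = 19/(480 − 228) = 0.0754 per s.

0.075 per s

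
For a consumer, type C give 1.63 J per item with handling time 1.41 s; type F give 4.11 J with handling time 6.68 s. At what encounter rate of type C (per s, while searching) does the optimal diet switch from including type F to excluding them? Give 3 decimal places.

0.807 per s

The zero-one rule: include type F iff E₂/h₂ > λE₁/(1+λh₁). Equality gives the switch point.
λE₁h₂ = E₂ + λE₂h₁ ⇒ λ = E₂/(E₁h₂ − E₂h₁) = 4.11/(10.89 − 5.795) = 0.8069 per s.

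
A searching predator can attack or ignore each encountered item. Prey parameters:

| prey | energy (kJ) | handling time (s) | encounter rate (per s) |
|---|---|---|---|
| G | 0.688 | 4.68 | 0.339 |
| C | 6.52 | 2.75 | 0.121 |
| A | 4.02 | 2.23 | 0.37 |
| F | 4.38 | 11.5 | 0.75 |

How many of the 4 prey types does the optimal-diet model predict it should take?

E/h in descending order: C 2.37, A 1.8, F 0.381, G 0.147 kJ/s. The optimal diet is the largest prefix of this list for which every included type satisfies E_i/h_i > R on the types above it.
Rate on top 1: 0.5919. A: 1.8 > 0.5919 → include.
Rate on top 2: 1.055. F: 0.381 < 1.055 → exclude; stop.
Optimal diet: C, A — 2 of 4 types.

2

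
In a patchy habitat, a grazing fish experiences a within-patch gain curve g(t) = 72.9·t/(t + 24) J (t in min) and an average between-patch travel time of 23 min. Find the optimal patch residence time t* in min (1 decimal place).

23.5 min

By the marginal value theorem, leave when the instantaneous gain rate g'(t) equals the habitat-wide average g(t)/(T + t).
g'(t) = 72.9·24/(t + 24)². Setting 72.9·24/(t+24)² = 72.9t/[(t+24)(23+t)] gives 24(23+t) = t(t+24), so t² = 24×23 = 552.
t* = √552 = 23.49 min.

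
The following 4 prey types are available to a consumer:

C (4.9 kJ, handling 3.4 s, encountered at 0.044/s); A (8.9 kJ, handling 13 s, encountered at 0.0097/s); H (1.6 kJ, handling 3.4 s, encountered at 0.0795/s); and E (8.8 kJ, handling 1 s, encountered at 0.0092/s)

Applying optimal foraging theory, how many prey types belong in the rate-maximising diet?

Rank by E/h (kJ/s): E 8.8, C 1.44, A 0.685, H 0.471. Include each in turn until the next type's E/h falls below the running intake rate.
Rate on top 1: 0.08022. C: 1.44 > 0.08022 → include.
Rate on top 2: 0.2559. A: 0.685 > 0.2559 → include.
Rate on top 3: 0.298. H: 0.471 > 0.298 → include.
Optimal diet: E, C, A, H — 4 of 4 types.

4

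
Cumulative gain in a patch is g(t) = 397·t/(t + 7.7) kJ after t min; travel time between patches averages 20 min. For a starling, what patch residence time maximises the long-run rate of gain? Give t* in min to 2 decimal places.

By the marginal value theorem, leave when the instantaneous gain rate g'(t) equals the habitat-wide average g(t)/(T + t).
g'(t) = 397·7.7/(t + 7.7)². Setting 397·7.7/(t+7.7)² = 397t/[(t+7.7)(20+t)] gives 7.7(20+t) = t(t+7.7), so t² = 7.7×20 = 154.
t* = √154 = 12.41 min.

12.41 min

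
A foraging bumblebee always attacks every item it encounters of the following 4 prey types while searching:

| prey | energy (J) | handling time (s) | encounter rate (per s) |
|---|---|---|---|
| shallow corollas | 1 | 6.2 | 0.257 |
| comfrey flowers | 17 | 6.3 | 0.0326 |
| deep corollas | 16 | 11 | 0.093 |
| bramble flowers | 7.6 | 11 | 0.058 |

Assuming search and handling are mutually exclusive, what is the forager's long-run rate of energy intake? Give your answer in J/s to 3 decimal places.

Energy encountered per unit search time: 0.257×1 + 0.0326×17 + 0.093×16 + 0.058×7.6 = 2.74 J/s.
Handling time per unit search time: 0.257×6.2 + 0.0326×6.3 + 0.093×11 + 0.058×11 = 3.46.
Rate = 2.74/(1 + 3.46) = 0.6144 J/s.

0.614 J/s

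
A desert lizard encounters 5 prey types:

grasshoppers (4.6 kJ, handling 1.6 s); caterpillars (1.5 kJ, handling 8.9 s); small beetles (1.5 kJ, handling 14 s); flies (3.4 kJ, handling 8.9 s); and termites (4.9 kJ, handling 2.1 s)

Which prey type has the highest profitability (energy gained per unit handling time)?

Profitability E/h (kJ/s): grasshoppers = 4.6/1.6 = 2.87, caterpillars = 1.5/8.9 = 0.169, small beetles = 1.5/14 = 0.107, flies = 3.4/8.9 = 0.382, termites = 4.9/2.1 = 2.33.
Ranked: grasshoppers > termites > flies > caterpillars > small beetles.

grasshoppers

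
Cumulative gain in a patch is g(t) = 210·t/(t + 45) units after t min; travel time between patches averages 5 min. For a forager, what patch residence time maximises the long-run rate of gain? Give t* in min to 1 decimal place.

Optimal t* satisfies g'(t*) = g(t*)/(T + t*).
g'(t) = 210·45/(t + 45)². Setting 210·45/(t+45)² = 210t/[(t+45)(5+t)] gives 45(5+t) = t(t+45), so t² = 45×5 = 225.
t* = √225 = 15 min.

15.0 min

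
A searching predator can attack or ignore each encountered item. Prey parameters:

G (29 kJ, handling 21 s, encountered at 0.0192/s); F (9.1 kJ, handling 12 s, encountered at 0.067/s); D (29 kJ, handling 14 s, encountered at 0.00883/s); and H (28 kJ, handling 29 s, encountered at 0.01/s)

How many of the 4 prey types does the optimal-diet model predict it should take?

Profitabilities (E/h, kJ/s): D 2.07, G 1.38, H 0.966, F 0.758. Add prey in this order while the next type's profitability exceeds the intake rate on those already taken.
Rate on top 1: 0.2279. G: 1.38 > 0.2279 → include.
Rate on top 2: 0.5324. H: 0.966 > 0.5324 → include.
Rate on top 3: 0.6015. F: 0.758 > 0.6015 → include.
Optimal diet: D, G, H, F — 4 of 4 types.

4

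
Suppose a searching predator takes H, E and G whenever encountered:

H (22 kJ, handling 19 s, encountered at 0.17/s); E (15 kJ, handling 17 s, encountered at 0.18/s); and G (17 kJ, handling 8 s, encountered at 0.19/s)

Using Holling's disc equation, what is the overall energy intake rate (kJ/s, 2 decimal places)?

1.10 kJ/s

R = (0.17×22 + 0.18×15 + 0.19×17) / (1 + 0.17×19 + 0.18×17 + 0.19×8) = 9.67/8.81 = 1.098 kJ/s.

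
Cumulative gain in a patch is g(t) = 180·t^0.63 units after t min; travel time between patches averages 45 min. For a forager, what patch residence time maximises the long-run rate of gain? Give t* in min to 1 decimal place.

76.6 min

Optimal t* satisfies g'(t*) = g(t*)/(T + t*).
g'(t) = 0.63·180·t^-0.37. Setting 0.63·180·t^-0.37 = 180·t^0.63/(45+t) gives 0.63(45+t) = t, so 0.37·t = 0.63×45.
t* = 0.63×45/0.37 = 76.62 min.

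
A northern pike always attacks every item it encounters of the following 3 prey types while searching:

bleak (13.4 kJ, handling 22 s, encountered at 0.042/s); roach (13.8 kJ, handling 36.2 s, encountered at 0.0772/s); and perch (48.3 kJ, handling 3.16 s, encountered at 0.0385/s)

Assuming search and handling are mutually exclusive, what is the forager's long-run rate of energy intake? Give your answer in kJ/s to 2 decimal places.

0.72 kJ/s

R = (0.042×13.4 + 0.0772×13.8 + 0.0385×48.3) / (1 + 0.042×22 + 0.0772×36.2 + 0.0385×3.16) = 3.488/4.84 = 0.7206 kJ/s.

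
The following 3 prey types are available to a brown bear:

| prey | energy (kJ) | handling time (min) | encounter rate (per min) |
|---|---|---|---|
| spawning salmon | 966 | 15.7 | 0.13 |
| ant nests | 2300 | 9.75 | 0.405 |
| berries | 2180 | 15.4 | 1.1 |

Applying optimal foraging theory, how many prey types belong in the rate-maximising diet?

1

E/h in descending order: ant nests 236, berries 142, spawning salmon 61.5 kJ/min. The optimal diet is the largest prefix of this list for which every included type satisfies E_i/h_i > R on the types above it.
Rate on top 1: 188.2. berries: 142 < 188.2 → exclude; stop.
Optimal diet: ant nests — 1 of 3 types.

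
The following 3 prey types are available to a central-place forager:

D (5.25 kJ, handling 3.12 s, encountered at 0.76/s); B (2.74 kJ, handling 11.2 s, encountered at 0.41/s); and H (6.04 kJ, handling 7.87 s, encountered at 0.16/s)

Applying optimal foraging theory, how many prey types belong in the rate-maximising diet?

1

Profitabilities (E/h, kJ/s): D 1.68, H 0.767, B 0.245. Add prey in this order while the next type's profitability exceeds the intake rate on those already taken.
Rate on top 1: 1.184. H: 0.767 < 1.184 → exclude; stop.
Optimal diet: D — 1 of 3 types.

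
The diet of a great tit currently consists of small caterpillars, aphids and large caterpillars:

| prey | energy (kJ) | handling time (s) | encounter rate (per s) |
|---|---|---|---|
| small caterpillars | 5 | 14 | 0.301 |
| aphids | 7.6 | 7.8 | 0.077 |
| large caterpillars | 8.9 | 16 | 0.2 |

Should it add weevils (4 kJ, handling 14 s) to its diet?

Intake rate on the current diet: R = (0.301×5 + 0.077×7.6 + 0.2×8.9) / (1 + 0.301×14 + 0.077×7.8 + 0.2×16) = 3.87/9.015 = 0.4293 kJ/s.
weevils: E/h = 4/14 = 0.2857 kJ/s.
0.2857 < 0.4293, so adding weevils would lower the average — exclude it.

No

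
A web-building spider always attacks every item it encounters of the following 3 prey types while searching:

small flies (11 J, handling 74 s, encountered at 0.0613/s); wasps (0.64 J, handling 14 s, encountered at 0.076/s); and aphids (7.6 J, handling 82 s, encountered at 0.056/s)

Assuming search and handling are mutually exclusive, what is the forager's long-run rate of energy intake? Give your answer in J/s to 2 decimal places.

0.10 J/s

Energy encountered per unit search time: 0.0613×11 + 0.076×0.64 + 0.056×7.6 = 1.149 J/s.
Handling time per unit search time: 0.0613×74 + 0.076×14 + 0.056×82 = 10.19.
Rate = 1.149/(1 + 10.19) = 0.1026 J/s.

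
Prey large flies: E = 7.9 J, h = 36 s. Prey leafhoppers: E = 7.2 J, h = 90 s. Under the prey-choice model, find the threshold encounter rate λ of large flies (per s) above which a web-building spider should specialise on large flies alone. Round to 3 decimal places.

Drop leafhoppers once their profitability E₂/h₂ falls below the rate achievable on large flies alone: E₂/h₂ = λE₁/(1 + λh₁).
Solve for λ: λE₁h₂ = E₂(1 + λh₁) → λ(E₁h₂ − E₂h₁) = E₂ → λ = E₂/(E₁h₂ − E₂h₁).
λ = 7.2/(7.9×90 − 7.2×36) = 7.2/451.8 = 0.01594 per s.

0.016 per s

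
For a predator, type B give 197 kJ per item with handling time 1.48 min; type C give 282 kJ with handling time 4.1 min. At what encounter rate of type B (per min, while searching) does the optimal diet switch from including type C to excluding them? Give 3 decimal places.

At the threshold, the rate on type B alone equals the profitability of type C: λ·197/(1 + λ·1.48) = 282/4.1 = 68.78.
Rearranging, λ(197 − 68.78×1.48) = 68.78, so λ = 68.78/95.2 = 0.7224 per min.

0.722 per min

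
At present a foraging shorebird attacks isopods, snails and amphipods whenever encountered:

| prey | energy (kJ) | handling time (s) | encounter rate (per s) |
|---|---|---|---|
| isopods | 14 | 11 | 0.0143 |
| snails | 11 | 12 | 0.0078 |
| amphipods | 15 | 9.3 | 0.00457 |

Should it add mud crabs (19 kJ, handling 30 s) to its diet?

Yes

Current rate: (0.0143×14 + 0.0078×11 + 0.00457×15)/(1 + 0.0143×11 + 0.0078×12 + 0.00457×9.3) = 0.2741 kJ/s.
Profitability of mud crabs: 19/30 = 0.6333 kJ/s.
Since 0.6333 > R, including mud crabs increases the long-run rate.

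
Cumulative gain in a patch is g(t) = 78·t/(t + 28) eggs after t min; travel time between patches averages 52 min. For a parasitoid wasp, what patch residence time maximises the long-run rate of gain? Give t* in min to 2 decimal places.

38.16 min

By the marginal value theorem, leave when the instantaneous gain rate g'(t) equals the habitat-wide average g(t)/(T + t).
g'(t) = 78·28/(t + 28)². Setting 78·28/(t+28)² = 78t/[(t+28)(52+t)] gives 28(52+t) = t(t+28), so t² = 28×52 = 1456.
t* = √1456 = 38.16 min.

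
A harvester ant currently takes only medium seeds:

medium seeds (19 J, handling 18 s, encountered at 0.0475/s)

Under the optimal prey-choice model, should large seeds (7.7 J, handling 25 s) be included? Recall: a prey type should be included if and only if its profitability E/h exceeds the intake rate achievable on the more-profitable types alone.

Current rate: (0.0475×19)/(1 + 0.0475×18) = 0.4865 J/s.
large seeds: E/h = 7.7/25 = 0.308 J/s.
0.308 < 0.4865, so adding large seeds would lower the average — exclude it.

No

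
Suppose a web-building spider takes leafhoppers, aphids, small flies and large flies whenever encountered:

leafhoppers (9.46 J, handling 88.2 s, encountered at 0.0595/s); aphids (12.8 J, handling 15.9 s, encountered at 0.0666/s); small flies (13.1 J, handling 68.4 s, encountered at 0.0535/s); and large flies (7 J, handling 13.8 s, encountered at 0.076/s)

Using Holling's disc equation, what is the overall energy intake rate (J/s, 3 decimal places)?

Energy encountered per unit search time: 0.0595×9.46 + 0.0666×12.8 + 0.0535×13.1 + 0.076×7 = 2.648 J/s.
Handling time per unit search time: 0.0595×88.2 + 0.0666×15.9 + 0.0535×68.4 + 0.076×13.8 = 11.02.
Rate = 2.648/(1 + 11.02) = 0.2204 J/s.

0.220 J/s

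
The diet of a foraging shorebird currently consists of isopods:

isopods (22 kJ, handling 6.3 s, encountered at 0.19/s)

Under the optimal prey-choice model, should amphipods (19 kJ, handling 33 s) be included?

No

Current rate: (0.19×22)/(1 + 0.19×6.3) = 1.903 kJ/s.
Profitability of amphipods: 19/33 = 0.5758 kJ/s.
Since 0.5758 < R, time spent handling amphipods is better spent searching.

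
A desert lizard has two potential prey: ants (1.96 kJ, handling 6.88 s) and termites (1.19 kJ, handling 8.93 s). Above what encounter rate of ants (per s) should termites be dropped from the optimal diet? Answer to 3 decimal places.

The zero-one rule: include termites iff E₂/h₂ > λE₁/(1+λh₁). Equality gives the switch point.
λE₁h₂ = E₂ + λE₂h₁ ⇒ λ = E₂/(E₁h₂ − E₂h₁) = 1.19/(17.5 − 8.187) = 0.1277 per s.

0.128 per s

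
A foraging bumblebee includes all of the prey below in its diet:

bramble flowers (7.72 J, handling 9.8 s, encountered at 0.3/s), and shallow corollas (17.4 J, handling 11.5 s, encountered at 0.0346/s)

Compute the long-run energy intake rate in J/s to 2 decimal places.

R = (0.3×7.72 + 0.0346×17.4) / (1 + 0.3×9.8 + 0.0346×11.5) = 2.918/4.338 = 0.6727 J/s.

0.67 J/s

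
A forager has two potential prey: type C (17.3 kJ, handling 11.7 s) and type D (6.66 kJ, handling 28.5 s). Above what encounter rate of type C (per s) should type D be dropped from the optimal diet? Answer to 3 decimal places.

0.016 per s

The zero-one rule: include type D iff E₂/h₂ > λE₁/(1+λh₁). Equality gives the switch point.
λE₁h₂ = E₂ + λE₂h₁ ⇒ λ = E₂/(E₁h₂ − E₂h₁) = 6.66/(493.1 − 77.92) = 0.01604 per s.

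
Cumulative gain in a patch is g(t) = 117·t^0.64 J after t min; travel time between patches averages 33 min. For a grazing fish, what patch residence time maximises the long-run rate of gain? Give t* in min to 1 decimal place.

By the marginal value theorem, leave when the instantaneous gain rate g'(t) equals the habitat-wide average g(t)/(T + t).
g'(t) = 0.64·117·t^-0.36. Setting 0.64·117·t^-0.36 = 117·t^0.64/(33+t) gives 0.64(33+t) = t, so 0.36·t = 0.64×33.
t* = 0.64×33/0.36 = 58.67 min.

58.7 min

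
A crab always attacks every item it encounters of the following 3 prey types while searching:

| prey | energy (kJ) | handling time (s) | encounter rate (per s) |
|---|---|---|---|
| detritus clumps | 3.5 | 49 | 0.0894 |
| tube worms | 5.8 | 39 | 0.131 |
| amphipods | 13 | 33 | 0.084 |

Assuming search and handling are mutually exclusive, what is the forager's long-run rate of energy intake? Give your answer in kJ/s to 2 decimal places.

0.16 kJ/s

R = Σλ_iE_i / (1 + Σλ_ih_i)
Numerator: 0.0894×3.5 + 0.131×5.8 + 0.084×13 = 2.165
Denominator: 1 + 0.0894×49 + 0.131×39 + 0.084×33 = 13.26
R = 2.165/13.26 = 0.1632 kJ/s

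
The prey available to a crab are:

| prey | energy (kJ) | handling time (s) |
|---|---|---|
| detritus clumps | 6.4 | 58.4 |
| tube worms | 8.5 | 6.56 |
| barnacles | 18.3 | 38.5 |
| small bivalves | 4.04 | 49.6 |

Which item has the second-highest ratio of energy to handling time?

barnacles

Profitability E/h (kJ/s): detritus clumps = 6.4/58.4 = 0.11, tube worms = 8.5/6.56 = 1.3, barnacles = 18.3/38.5 = 0.475, small bivalves = 4.04/49.6 = 0.0815.
Ranked: tube worms > barnacles > detritus clumps > small bivalves.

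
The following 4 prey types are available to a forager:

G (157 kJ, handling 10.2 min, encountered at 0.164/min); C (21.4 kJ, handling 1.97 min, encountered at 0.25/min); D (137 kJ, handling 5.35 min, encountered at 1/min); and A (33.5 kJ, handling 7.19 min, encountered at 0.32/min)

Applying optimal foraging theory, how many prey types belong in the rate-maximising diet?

Profitabilities (E/h, kJ/min): D 25.6, G 15.4, C 10.9, A 4.66. Add prey in this order while the next type's profitability exceeds the intake rate on those already taken.
Rate on top 1: 21.57. G: 15.4 < 21.57 → exclude; stop.
Optimal diet: D — 1 of 4 types.

1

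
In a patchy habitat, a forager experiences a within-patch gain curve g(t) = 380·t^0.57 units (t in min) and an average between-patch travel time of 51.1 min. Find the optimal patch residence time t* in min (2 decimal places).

Optimal t* satisfies g'(t*) = g(t*)/(T + t*).
g'(t) = 0.57·380·t^-0.43. Setting 0.57·380·t^-0.43 = 380·t^0.57/(51.1+t) gives 0.57(51.1+t) = t, so 0.43·t = 0.57×51.1.
t* = 0.57×51.1/0.43 = 67.74 min.

67.74 min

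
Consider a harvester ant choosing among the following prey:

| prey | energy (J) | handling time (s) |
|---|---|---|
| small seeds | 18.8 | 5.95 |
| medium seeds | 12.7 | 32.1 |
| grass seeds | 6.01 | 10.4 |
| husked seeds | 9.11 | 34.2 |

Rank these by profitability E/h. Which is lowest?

Profitability E/h (J/s): small seeds = 18.8/5.95 = 3.16, medium seeds = 12.7/32.1 = 0.396, grass seeds = 6.01/10.4 = 0.578, husked seeds = 9.11/34.2 = 0.266.
Ranked: small seeds > grass seeds > medium seeds > husked seeds.

husked seeds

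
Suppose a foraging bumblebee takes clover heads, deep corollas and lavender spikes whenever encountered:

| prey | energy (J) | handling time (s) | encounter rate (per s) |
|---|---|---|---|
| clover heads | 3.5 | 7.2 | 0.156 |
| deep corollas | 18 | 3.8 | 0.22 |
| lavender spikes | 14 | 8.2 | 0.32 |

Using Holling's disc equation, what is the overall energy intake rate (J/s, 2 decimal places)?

1.61 J/s

R = (0.156×3.5 + 0.22×18 + 0.32×14) / (1 + 0.156×7.2 + 0.22×3.8 + 0.32×8.2) = 8.986/5.583 = 1.609 J/s.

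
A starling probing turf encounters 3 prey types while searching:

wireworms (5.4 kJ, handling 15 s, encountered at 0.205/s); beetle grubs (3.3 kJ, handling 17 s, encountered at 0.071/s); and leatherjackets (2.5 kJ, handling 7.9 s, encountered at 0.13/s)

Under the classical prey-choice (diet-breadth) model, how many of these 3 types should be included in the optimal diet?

2

E/h in descending order: wireworms 0.36, leatherjackets 0.316, beetle grubs 0.194 kJ/s. The optimal diet is the largest prefix of this list for which every included type satisfies E_i/h_i > R on the types above it.
Rate on top 1: 0.2717. leatherjackets: 0.316 > 0.2717 → include.
Rate on top 2: 0.2807. beetle grubs: 0.194 < 0.2807 → exclude; stop.
Optimal diet: wireworms, leatherjackets — 2 of 3 types.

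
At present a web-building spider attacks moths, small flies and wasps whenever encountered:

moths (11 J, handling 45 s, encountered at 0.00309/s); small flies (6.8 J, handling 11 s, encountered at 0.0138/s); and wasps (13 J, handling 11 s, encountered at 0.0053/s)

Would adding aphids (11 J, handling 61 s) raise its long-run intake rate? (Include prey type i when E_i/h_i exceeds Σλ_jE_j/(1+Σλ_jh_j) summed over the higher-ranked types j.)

Yes

Intake rate on the current diet: R = (0.00309×11 + 0.0138×6.8 + 0.0053×13) / (1 + 0.00309×45 + 0.0138×11 + 0.0053×11) = 0.1967/1.349 = 0.1458 J/s.
Profitability of aphids: 11/61 = 0.1803 J/s.
0.1803 > 0.1458, so adding aphids raises the average — include it.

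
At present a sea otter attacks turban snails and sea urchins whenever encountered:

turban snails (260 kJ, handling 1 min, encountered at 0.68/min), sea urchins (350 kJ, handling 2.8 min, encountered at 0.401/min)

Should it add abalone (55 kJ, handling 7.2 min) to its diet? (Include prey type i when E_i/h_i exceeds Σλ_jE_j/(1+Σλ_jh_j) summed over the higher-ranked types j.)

On turban snails and sea urchins alone, R = ΣλE/(1+Σλh) = 317.1/2.803 = 113.2 kJ/min.
abalone: E/h = 55/7.2 = 7.639 kJ/min.
Since 7.639 < R, time spent handling abalone is better spent searching.

No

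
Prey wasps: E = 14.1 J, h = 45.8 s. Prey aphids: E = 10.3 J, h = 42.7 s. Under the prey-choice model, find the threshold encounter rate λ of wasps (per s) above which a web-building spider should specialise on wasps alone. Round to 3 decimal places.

0.079 per s

Drop aphids once their profitability E₂/h₂ falls below the rate achievable on wasps alone: E₂/h₂ = λE₁/(1 + λh₁).
Solve for λ: λE₁h₂ = E₂(1 + λh₁) → λ(E₁h₂ − E₂h₁) = E₂ → λ = E₂/(E₁h₂ − E₂h₁).
λ = 10.3/(14.1×42.7 − 10.3×45.8) = 10.3/130.3 = 0.07903 per s.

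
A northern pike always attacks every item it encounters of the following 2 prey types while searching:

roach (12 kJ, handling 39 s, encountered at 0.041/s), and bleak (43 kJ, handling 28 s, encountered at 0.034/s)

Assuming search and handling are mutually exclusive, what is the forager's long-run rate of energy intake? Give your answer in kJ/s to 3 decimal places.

0.550 kJ/s

R = (0.041×12 + 0.034×43) / (1 + 0.041×39 + 0.034×28) = 1.954/3.551 = 0.5503 kJ/s.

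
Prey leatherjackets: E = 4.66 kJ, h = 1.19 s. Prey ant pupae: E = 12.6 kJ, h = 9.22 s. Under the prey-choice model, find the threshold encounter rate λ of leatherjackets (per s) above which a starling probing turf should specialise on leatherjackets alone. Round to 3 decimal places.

The zero-one rule: include ant pupae iff E₂/h₂ > λE₁/(1+λh₁). Equality gives the switch point.
λE₁h₂ = E₂ + λE₂h₁ ⇒ λ = E₂/(E₁h₂ − E₂h₁) = 12.6/(42.97 − 14.99) = 0.4505 per s.

0.450 per s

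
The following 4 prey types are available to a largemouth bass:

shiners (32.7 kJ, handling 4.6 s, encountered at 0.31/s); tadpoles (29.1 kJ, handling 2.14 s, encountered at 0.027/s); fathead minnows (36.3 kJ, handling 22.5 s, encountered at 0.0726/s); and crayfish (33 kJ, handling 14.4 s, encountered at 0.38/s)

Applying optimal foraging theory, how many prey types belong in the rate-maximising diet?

2

E/h in descending order: tadpoles 13.6, shiners 7.11, crayfish 2.29, fathead minnows 1.61 kJ/s. The optimal diet is the largest prefix of this list for which every included type satisfies E_i/h_i > R on the types above it.
Rate on top 1: 0.7428. shiners: 7.11 > 0.7428 → include.
Rate on top 2: 4.398. crayfish: 2.29 < 4.398 → exclude; stop.
Optimal diet: tadpoles, shiners — 2 of 4 types.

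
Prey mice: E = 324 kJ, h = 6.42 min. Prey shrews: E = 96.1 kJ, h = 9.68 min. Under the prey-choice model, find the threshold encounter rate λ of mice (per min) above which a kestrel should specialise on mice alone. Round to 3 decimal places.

The zero-one rule: include shrews iff E₂/h₂ > λE₁/(1+λh₁). Equality gives the switch point.
λE₁h₂ = E₂ + λE₂h₁ ⇒ λ = E₂/(E₁h₂ − E₂h₁) = 96.1/(3136 − 617) = 0.03814 per min.

0.038 per min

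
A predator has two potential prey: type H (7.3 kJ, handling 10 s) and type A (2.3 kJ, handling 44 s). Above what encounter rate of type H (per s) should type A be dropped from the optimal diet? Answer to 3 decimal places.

At the threshold, the rate on type H alone equals the profitability of type A: λ·7.3/(1 + λ·10) = 2.3/44 = 0.05227.
Rearranging, λ(7.3 − 0.05227×10) = 0.05227, so λ = 0.05227/6.777 = 0.007713 per s.

0.008 per s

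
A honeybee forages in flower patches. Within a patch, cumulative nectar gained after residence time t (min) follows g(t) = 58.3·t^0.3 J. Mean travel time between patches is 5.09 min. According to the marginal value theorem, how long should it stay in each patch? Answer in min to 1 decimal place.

Maximise g(t)/(T+t): set derivative to zero → g'(t)(T+t) = g(t).
g'(t) = 0.3·58.3·t^-0.7. Setting 0.3·58.3·t^-0.7 = 58.3·t^0.3/(5.09+t) gives 0.3(5.09+t) = t, so 0.70·t = 0.3×5.09.
t* = 0.3×5.09/0.70 = 2.181 min.

2.2 min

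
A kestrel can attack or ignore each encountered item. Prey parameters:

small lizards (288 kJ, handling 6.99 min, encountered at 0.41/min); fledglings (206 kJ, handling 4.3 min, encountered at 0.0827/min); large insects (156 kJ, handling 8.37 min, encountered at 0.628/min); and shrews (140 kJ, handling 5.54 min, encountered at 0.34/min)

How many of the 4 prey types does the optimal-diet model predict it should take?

2

E/h in descending order: fledglings 47.9, small lizards 41.2, shrews 25.3, large insects 18.6 kJ/min. The optimal diet is the largest prefix of this list for which every included type satisfies E_i/h_i > R on the types above it.
Rate on top 1: 12.57. small lizards: 41.2 > 12.57 → include.
Rate on top 2: 32.01. shrews: 25.3 < 32.01 → exclude; stop.
Optimal diet: fledglings, small lizards — 2 of 4 types.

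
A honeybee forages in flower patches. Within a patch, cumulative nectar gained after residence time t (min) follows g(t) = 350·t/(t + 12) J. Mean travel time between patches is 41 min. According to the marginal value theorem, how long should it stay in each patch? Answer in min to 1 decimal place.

By the marginal value theorem, leave when the instantaneous gain rate g'(t) equals the habitat-wide average g(t)/(T + t).
g'(t) = 350·12/(t + 12)². Setting 350·12/(t+12)² = 350t/[(t+12)(41+t)] gives 12(41+t) = t(t+12), so t² = 12×41 = 492.
t* = √492 = 22.18 min.

22.2 min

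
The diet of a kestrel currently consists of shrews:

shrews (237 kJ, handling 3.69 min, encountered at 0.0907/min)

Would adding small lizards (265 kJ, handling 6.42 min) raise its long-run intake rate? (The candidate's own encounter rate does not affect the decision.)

Yes

On shrews alone, R = ΣλE/(1+Σλh) = 21.5/1.335 = 16.11 kJ/min.
Profitability of small lizards: 265/6.42 = 41.28 kJ/min.
41.28 > 16.11, so adding small lizards raises the average — include it.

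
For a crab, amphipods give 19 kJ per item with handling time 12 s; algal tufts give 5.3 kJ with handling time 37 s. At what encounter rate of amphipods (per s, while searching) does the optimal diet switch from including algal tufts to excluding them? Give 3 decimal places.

0.008 per s

Drop algal tufts once their profitability E₂/h₂ falls below the rate achievable on amphipods alone: E₂/h₂ = λE₁/(1 + λh₁).
Solve for λ: λE₁h₂ = E₂(1 + λh₁) → λ(E₁h₂ − E₂h₁) = E₂ → λ = E₂/(E₁h₂ − E₂h₁).
λ = 5.3/(19×37 − 5.3×12) = 5.3/639.4 = 0.008289 per s.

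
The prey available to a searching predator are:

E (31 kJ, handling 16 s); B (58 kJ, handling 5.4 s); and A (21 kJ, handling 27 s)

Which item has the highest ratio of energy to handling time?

Profitability E/h (kJ/s): E = 31/16 = 1.94, B = 58/5.4 = 10.7, A = 21/27 = 0.778.
Ranked: B > E > A.

B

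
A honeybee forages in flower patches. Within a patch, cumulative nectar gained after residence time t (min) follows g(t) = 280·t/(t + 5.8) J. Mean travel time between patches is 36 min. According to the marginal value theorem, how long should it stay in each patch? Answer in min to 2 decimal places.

Maximise g(t)/(T+t): set derivative to zero → g'(t)(T+t) = g(t).
g'(t) = 280·5.8/(t + 5.8)². Setting 280·5.8/(t+5.8)² = 280t/[(t+5.8)(36+t)] gives 5.8(36+t) = t(t+5.8), so t² = 5.8×36 = 208.8.
t* = √208.8 = 14.45 min.

14.45 min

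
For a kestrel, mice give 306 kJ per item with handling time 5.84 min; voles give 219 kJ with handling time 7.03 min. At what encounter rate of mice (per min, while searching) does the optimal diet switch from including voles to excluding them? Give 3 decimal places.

Drop voles once their profitability E₂/h₂ falls below the rate achievable on mice alone: E₂/h₂ = λE₁/(1 + λh₁).
Solve for λ: λE₁h₂ = E₂(1 + λh₁) → λ(E₁h₂ − E₂h₁) = E₂ → λ = E₂/(E₁h₂ − E₂h₁).
λ = 219/(306×7.03 − 219×5.84) = 219/872.2 = 0.2511 per min.

0.251 per min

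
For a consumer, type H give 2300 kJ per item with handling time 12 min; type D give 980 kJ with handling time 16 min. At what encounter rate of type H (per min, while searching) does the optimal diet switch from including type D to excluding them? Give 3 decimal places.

At the threshold, the rate on type H alone equals the profitability of type D: λ·2300/(1 + λ·12) = 980/16 = 61.25.
Rearranging, λ(2300 − 61.25×12) = 61.25, so λ = 61.25/1565 = 0.03914 per min.

0.039 per min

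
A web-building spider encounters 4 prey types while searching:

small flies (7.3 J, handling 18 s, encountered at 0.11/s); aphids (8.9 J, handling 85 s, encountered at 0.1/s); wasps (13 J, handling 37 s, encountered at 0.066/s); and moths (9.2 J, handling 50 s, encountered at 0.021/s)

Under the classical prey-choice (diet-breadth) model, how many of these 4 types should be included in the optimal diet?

2

E/h in descending order: small flies 0.406, wasps 0.351, moths 0.184, aphids 0.105 J/s. The optimal diet is the largest prefix of this list for which every included type satisfies E_i/h_i > R on the types above it.
Rate on top 1: 0.2695. wasps: 0.351 > 0.2695 → include.
Rate on top 2: 0.3063. moths: 0.184 < 0.3063 → exclude; stop.
Optimal diet: small flies, wasps — 2 of 4 types.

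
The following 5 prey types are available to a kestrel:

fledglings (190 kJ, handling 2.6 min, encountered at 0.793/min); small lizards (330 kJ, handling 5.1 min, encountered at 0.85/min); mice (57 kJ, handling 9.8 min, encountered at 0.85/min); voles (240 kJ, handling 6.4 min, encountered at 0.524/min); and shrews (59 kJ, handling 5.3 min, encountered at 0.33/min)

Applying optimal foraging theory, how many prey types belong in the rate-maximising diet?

2

E/h in descending order: fledglings 73.1, small lizards 64.7, voles 37.5, shrews 11.1, mice 5.82 kJ/min. The optimal diet is the largest prefix of this list for which every included type satisfies E_i/h_i > R on the types above it.
Rate on top 1: 49.21. small lizards: 64.7 > 49.21 → include.
Rate on top 2: 58.29. voles: 37.5 < 58.29 → exclude; stop.
Optimal diet: fledglings, small lizards — 2 of 5 types.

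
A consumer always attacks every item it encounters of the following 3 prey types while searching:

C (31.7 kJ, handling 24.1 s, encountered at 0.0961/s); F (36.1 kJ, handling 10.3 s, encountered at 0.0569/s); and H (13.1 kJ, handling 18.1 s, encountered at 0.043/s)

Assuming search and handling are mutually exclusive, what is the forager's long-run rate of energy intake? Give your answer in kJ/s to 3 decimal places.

R = Σλ_iE_i / (1 + Σλ_ih_i)
Numerator: 0.0961×31.7 + 0.0569×36.1 + 0.043×13.1 = 5.664
Denominator: 1 + 0.0961×24.1 + 0.0569×10.3 + 0.043×18.1 = 4.68
R = 5.664/4.68 = 1.21 kJ/s

1.210 kJ/s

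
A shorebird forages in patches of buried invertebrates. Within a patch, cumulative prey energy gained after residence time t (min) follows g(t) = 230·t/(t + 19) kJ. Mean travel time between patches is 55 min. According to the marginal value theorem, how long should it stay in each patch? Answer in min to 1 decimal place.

Optimal t* satisfies g'(t*) = g(t*)/(T + t*).
g'(t) = 230·19/(t + 19)². Setting 230·19/(t+19)² = 230t/[(t+19)(55+t)] gives 19(55+t) = t(t+19), so t² = 19×55 = 1045.
t* = √1045 = 32.33 min.

32.3 min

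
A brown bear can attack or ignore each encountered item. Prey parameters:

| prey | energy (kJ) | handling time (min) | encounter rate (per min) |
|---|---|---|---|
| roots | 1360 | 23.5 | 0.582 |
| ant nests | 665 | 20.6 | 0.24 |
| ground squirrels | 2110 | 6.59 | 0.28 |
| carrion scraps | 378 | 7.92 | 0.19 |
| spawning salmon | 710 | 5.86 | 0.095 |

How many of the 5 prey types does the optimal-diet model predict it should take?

1

Profitabilities (E/h, kJ/min): ground squirrels 320, spawning salmon 121, roots 57.9, carrion scraps 47.7, ant nests 32.3. Add prey in this order while the next type's profitability exceeds the intake rate on those already taken.
Rate on top 1: 207.6. spawning salmon: 121 < 207.6 → exclude; stop.
Optimal diet: ground squirrels — 1 of 5 types.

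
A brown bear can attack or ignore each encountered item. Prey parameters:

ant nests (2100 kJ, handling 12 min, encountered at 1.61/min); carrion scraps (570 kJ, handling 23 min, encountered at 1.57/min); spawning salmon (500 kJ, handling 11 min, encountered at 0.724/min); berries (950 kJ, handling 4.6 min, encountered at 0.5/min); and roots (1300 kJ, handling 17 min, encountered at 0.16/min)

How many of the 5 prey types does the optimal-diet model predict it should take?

Rank by E/h (kJ/min): berries 207, ant nests 175, roots 76.5, spawning salmon 45.5, carrion scraps 24.8. Include each in turn until the next type's E/h falls below the running intake rate.
Rate on top 1: 143.9. ant nests: 175 > 143.9 → include.
Rate on top 2: 170.5. roots: 76.5 < 170.5 → exclude; stop.
Optimal diet: berries, ant nests — 2 of 5 types.

2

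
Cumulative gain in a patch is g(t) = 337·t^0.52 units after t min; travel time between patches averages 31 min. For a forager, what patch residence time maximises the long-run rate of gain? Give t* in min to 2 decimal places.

33.58 min

By the marginal value theorem, leave when the instantaneous gain rate g'(t) equals the habitat-wide average g(t)/(T + t).
g'(t) = 0.52·337·t^-0.48. Setting 0.52·337·t^-0.48 = 337·t^0.52/(31+t) gives 0.52(31+t) = t, so 0.48·t = 0.52×31.
t* = 0.52×31/0.48 = 33.58 min.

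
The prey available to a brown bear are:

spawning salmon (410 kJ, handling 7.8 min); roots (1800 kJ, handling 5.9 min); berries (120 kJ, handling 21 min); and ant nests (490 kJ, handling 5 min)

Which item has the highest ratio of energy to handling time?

Profitability E/h (kJ/min): spawning salmon = 410/7.8 = 52.6, roots = 1800/5.9 = 305, berries = 120/21 = 5.71, ant nests = 490/5 = 98.
Ranked: roots > ant nests > spawning salmon > berries.

roots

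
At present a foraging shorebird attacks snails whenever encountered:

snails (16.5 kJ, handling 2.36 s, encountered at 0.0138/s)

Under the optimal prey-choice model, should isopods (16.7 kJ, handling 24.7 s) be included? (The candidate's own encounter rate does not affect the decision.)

Intake rate on the current diet: R = (0.0138×16.5) / (1 + 0.0138×2.36) = 0.2277/1.033 = 0.2205 kJ/s.
isopods: E/h = 16.7/24.7 = 0.6761 kJ/s.
Since 0.6761 > R, including isopods increases the long-run rate.

Yes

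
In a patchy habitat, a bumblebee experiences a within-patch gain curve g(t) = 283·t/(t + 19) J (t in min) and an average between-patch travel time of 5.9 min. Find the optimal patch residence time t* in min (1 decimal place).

10.6 min

Maximise g(t)/(T+t): set derivative to zero → g'(t)(T+t) = g(t).
g'(t) = 283·19/(t + 19)². Setting 283·19/(t+19)² = 283t/[(t+19)(5.9+t)] gives 19(5.9+t) = t(t+19), so t² = 19×5.9 = 112.1.
t* = √112.1 = 10.59 min.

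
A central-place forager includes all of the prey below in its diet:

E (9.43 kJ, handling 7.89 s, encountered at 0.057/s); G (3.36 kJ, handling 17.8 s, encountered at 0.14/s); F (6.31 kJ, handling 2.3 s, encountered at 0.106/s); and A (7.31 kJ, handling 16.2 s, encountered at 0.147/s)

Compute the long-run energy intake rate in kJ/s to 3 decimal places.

0.419 kJ/s

R = Σλ_iE_i / (1 + Σλ_ih_i)
Numerator: 0.057×9.43 + 0.14×3.36 + 0.106×6.31 + 0.147×7.31 = 2.751
Denominator: 1 + 0.057×7.89 + 0.14×17.8 + 0.106×2.3 + 0.147×16.2 = 6.567
R = 2.751/6.567 = 0.419 kJ/s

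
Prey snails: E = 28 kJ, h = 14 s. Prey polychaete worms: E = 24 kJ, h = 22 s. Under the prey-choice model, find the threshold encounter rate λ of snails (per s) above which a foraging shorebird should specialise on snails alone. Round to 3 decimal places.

0.086 per s

Drop polychaete worms once their profitability E₂/h₂ falls below the rate achievable on snails alone: E₂/h₂ = λE₁/(1 + λh₁).
Solve for λ: λE₁h₂ = E₂(1 + λh₁) → λ(E₁h₂ − E₂h₁) = E₂ → λ = E₂/(E₁h₂ − E₂h₁).
λ = 24/(28×22 − 24×14) = 24/280 = 0.08571 per s.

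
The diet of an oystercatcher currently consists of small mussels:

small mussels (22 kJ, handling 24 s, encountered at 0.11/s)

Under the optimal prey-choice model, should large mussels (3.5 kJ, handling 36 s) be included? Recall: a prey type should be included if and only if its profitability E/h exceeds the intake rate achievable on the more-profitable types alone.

No

Current rate: (0.11×22)/(1 + 0.11×24) = 0.6648 kJ/s.
Profitability of large mussels: 3.5/36 = 0.09722 kJ/s.
Since 0.09722 < R, time spent handling large mussels is better spent searching.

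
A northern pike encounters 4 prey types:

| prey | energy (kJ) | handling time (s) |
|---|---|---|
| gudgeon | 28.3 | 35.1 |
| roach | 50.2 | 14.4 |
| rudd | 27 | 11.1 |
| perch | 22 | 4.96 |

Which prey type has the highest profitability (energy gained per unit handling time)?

perch

In descending order of E/h:
perch: 22/4.96 = 4.44 kJ/s
roach: 50.2/14.4 = 3.49 kJ/s
rudd: 27/11.1 = 2.43 kJ/s
gudgeon: 28.3/35.1 = 0.806 kJ/s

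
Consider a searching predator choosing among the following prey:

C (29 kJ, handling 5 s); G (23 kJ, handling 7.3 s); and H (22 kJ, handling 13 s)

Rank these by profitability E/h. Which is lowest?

H

In descending order of E/h:
C: 29/5 = 5.8 kJ/s
G: 23/7.3 = 3.15 kJ/s
H: 22/13 = 1.69 kJ/s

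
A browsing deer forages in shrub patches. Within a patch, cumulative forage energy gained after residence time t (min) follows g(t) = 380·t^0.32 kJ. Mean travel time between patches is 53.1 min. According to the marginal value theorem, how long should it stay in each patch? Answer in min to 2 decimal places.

By the marginal value theorem, leave when the instantaneous gain rate g'(t) equals the habitat-wide average g(t)/(T + t).
g'(t) = 0.32·380·t^-0.68. Setting 0.32·380·t^-0.68 = 380·t^0.32/(53.1+t) gives 0.32(53.1+t) = t, so 0.68·t = 0.32×53.1.
t* = 0.32×53.1/0.68 = 24.99 min.

24.99 min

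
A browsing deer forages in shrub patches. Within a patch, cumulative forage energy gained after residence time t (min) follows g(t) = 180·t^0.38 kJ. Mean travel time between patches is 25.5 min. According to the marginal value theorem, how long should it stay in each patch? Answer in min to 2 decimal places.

15.63 min

By the marginal value theorem, leave when the instantaneous gain rate g'(t) equals the habitat-wide average g(t)/(T + t).
g'(t) = 0.38·180·t^-0.62. Setting 0.38·180·t^-0.62 = 180·t^0.38/(25.5+t) gives 0.38(25.5+t) = t, so 0.62·t = 0.38×25.5.
t* = 0.38×25.5/0.62 = 15.63 min.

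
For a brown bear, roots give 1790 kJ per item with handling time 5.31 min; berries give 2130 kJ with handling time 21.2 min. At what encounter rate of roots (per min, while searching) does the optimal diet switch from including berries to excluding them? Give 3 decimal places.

Drop berries once their profitability E₂/h₂ falls below the rate achievable on roots alone: E₂/h₂ = λE₁/(1 + λh₁).
Solve for λ: λE₁h₂ = E₂(1 + λh₁) → λ(E₁h₂ − E₂h₁) = E₂ → λ = E₂/(E₁h₂ − E₂h₁).
λ = 2130/(1790×21.2 − 2130×5.31) = 2130/2.664e+04 = 0.07996 per min.

0.080 per min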